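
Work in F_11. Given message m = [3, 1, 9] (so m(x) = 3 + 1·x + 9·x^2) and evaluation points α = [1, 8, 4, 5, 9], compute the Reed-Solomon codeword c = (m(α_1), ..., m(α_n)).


c = [2, 4, 8, 2, 4]

Message polynomial: m(x) = 3 + 1·x + 9·x^2 (mod 11).
For each evaluation point α_i, compute m(α_i) mod 11:
  α_1 = 1: Horner steps 9 → 10 → 2, so m(1) = 2.
  α_2 = 8: Horner steps 9 → 7 → 4, so m(8) = 4.
  α_3 = 4: Horner steps 9 → 4 → 8, so m(4) = 8.
  α_4 = 5: Horner steps 9 → 2 → 2, so m(5) = 2.
  α_5 = 9: Horner steps 9 → 5 → 4, so m(9) = 4.
Codeword c = [2, 4, 8, 2, 4] ∈ F_11^5.


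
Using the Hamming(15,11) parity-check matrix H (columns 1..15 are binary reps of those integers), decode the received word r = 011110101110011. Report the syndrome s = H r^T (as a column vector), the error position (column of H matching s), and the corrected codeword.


s = (1, 1, 1, 0)^T, error position = 14, corrected codeword c = 011110101110001

Compute s = H r^T mod 2 one row at a time:
  s_1 = 0 + 1 + 1 + 1 + 0 + 0 + 1 + 1 = 5 ≡ 1 (mod 2).
  s_2 = 1 + 1 + 0 + 1 + 0 + 0 + 1 + 1 = 5 ≡ 1 (mod 2).
  s_3 = 1 + 1 + 0 + 1 + 1 + 1 + 1 + 1 = 7 ≡ 1 (mod 2).
  s_4 = 0 + 1 + 1 + 1 + 1 + 1 + 0 + 1 = 6 ≡ 0 (mod 2).
s = (1, 1, 1, 0)^T — this equals column 14 of H (binary 1110), so error is at position 14.
Correct: flip bit 14 of r = 011110101110011 to get c = 011110101110001.


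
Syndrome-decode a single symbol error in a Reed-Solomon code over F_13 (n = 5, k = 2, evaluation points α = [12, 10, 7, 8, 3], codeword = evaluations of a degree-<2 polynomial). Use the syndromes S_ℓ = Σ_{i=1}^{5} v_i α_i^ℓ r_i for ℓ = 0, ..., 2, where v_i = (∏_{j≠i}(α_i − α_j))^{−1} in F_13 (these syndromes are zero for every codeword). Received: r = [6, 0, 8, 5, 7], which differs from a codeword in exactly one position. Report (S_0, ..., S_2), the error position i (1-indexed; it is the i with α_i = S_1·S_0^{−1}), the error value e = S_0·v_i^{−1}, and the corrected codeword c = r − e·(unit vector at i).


S = (2, 7, 5), error at position 2, error magnitude e = 1, c = [6, 12, 8, 5, 7].

Step 1: column multipliers v_i = (∏_{j≠i}(α_i − α_j))^{−1} mod 13.
  i = 1 (α = 12): (12−10)(12−7)(12−8)(12−3) = 2·5·4·9 = 360 ≡ 9, so v_1 = 9^{−1} = 3 (mod 13).
  i = 2 (α = 10): (10−12)(10−7)(10−8)(10−3) = (−2)·3·2·7 = −84 ≡ 7, so v_2 = 7^{−1} = 2 (mod 13).
  i = 3 (α = 7): (7−12)(7−10)(7−8)(7−3) = (−5)·(−3)·(−1)·4 = −60 ≡ 5, so v_3 = 5^{−1} = 8 (mod 13).
  i = 4 (α = 8): (8−12)(8−10)(8−7)(8−3) = (−4)·(−2)·1·5 = 40 ≡ 1, so v_4 = 1^{−1} = 1 (mod 13).
  i = 5 (α = 3): (3−12)(3−10)(3−7)(3−8) = (−9)·(−7)·(−4)·(−5) = 1260 ≡ 12, so v_5 = 12^{−1} = 12 (mod 13).
  v = [3, 2, 8, 1, 12].
Step 2: syndromes of r = [6, 0, 8, 5, 7] (all sums mod 13).
  S_0 = Σ v_i r_i = 3·6 + 2·0 + 8·8 + 1·5 + 12·7 = 171 ≡ 2.
  S_1 = Σ v_i α_i r_i = 3·12·6 + 2·10·0 + 8·7·8 + 1·8·5 + 12·3·7 = 956 ≡ 7.
  α_i^2 mod 13 = [1, 9, 10, 12, 9].
  S_2 = Σ v_i α_i^2 r_i = 3·1·6 + 2·9·0 + 8·10·8 + 1·12·5 + 12·9·7 = 1474 ≡ 5.
  S = (2, 7, 5) ≠ 0, so r is not a codeword (an error is present).
Step 3: locate the error. For a single error e at position i, S_ℓ = v_i·e·α_i^ℓ, so α_err = S_1/S_0.
  S_0^{−1} = 2^{−1} = 7 (mod 13), so α_err = 7·7 = 49 ≡ 10 = α_2. Error position i = 2.
  Consistency check: S_2/S_1 = 5·2 = 10 ≡ 10 = α_err ✓ (single-error assumption holds).
Step 4: error magnitude e = S_0/v_2 = S_0·∏_{j≠2}(α_2 − α_j) = 2·7 = 14 ≡ 1 (mod 13).
Step 5: correct position 2: c_2 = r_2 − e = 0 − 1 ≡ 12 (mod 13). Hence c = [6, 12, 8, 5, 7].
  Check: interpolating c through the α_i gives m(x) = 3 + 10·x (degree < 2) with m(α_i) = c_i for every i, so c is indeed a codeword.


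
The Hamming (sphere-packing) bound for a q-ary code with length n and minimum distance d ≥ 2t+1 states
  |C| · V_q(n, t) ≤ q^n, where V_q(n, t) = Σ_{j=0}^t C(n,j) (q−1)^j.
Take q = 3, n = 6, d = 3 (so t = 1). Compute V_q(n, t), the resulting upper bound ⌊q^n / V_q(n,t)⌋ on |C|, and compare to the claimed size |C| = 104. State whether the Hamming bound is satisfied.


V_q(n, t) = 13, q^n = 729, Hamming bound = 56, |C| = 104 > bound (violated).

Step 1: Compute V_q(n, t) = Σ_{j=0}^1 C(n, j) (q−1)^j.
  j = 0: C(6,0)·(2)^0 = 1·1 = 1.
  j = 1: C(6,1)·(2)^1 = 6·2 = 12.
  V_q(n, t) = 1 + 12 = 13.
Step 2: q^n = 3^6 = 729.
Step 3: Hamming bound ⌊q^n / V_q(n,t)⌋ = ⌊729/13⌋ = 56.
Step 4: Compare |C| = 104 to 56: violated.
The claimed |C| lies above the Hamming bound, so no 3-ary code of length 6 with d ≥ 3 can have 104 codewords.


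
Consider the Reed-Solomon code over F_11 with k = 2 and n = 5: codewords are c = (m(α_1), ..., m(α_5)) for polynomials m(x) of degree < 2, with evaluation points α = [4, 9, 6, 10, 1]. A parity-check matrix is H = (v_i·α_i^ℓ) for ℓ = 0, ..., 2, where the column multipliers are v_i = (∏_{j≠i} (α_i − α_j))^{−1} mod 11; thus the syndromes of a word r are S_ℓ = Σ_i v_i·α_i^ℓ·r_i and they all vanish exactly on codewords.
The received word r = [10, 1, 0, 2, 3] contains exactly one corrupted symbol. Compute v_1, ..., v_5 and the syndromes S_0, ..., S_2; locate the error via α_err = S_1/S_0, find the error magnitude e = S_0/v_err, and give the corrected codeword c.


S = (5, 1, 9), error at position 2, error magnitude e = 5, c = [10, 7, 0, 2, 3].

Step 1: column multipliers v_i = (∏_{j≠i}(α_i − α_j))^{−1} mod 11.
  i = 1 (α = 4): (4−9)(4−6)(4−10)(4−1) = (−5)·(−2)·(−6)·3 = −180 ≡ 7, so v_1 = 7^{−1} = 8 (mod 11).
  i = 2 (α = 9): (9−4)(9−6)(9−10)(9−1) = 5·3·(−1)·8 = −120 ≡ 1, so v_2 = 1^{−1} = 1 (mod 11).
  i = 3 (α = 6): (6−4)(6−9)(6−10)(6−1) = 2·(−3)·(−4)·5 = 120 ≡ 10, so v_3 = 10^{−1} = 10 (mod 11).
  i = 4 (α = 10): (10−4)(10−9)(10−6)(10−1) = 6·1·4·9 = 216 ≡ 7, so v_4 = 7^{−1} = 8 (mod 11).
  i = 5 (α = 1): (1−4)(1−9)(1−6)(1−10) = (−3)·(−8)·(−5)·(−9) = 1080 ≡ 2, so v_5 = 2^{−1} = 6 (mod 11).
  v = [8, 1, 10, 8, 6].
Step 2: syndromes of r = [10, 1, 0, 2, 3] (all sums mod 11).
  S_0 = Σ v_i r_i = 8·10 + 1·1 + 10·0 + 8·2 + 6·3 = 115 ≡ 5.
  S_1 = Σ v_i α_i r_i = 8·4·10 + 1·9·1 + 10·6·0 + 8·10·2 + 6·1·3 = 507 ≡ 1.
  α_i^2 mod 11 = [5, 4, 3, 1, 1].
  S_2 = Σ v_i α_i^2 r_i = 8·5·10 + 1·4·1 + 10·3·0 + 8·1·2 + 6·1·3 = 438 ≡ 9.
  S = (5, 1, 9) ≠ 0, so r is not a codeword (an error is present).
Step 3: locate the error. For a single error e at position i, S_ℓ = v_i·e·α_i^ℓ, so α_err = S_1/S_0.
  S_0^{−1} = 5^{−1} = 9 (mod 11), so α_err = 1·9 = 9 ≡ 9 = α_2. Error position i = 2.
  Consistency check: S_2/S_1 = 9·1 = 9 ≡ 9 = α_err ✓ (single-error assumption holds).
Step 4: error magnitude e = S_0/v_2 = S_0·∏_{j≠2}(α_2 − α_j) = 5·1 = 5 ≡ 5 (mod 11).
Step 5: correct position 2: c_2 = r_2 − e = 1 − 5 ≡ 7 (mod 11). Hence c = [10, 7, 0, 2, 3].
  Check: interpolating c through the α_i gives m(x) = 8 + 6·x (degree < 2) with m(α_i) = c_i for every i, so c is indeed a codeword.


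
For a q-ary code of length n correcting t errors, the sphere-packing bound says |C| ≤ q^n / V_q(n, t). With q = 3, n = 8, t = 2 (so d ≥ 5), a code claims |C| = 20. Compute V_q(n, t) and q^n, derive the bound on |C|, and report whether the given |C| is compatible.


V_q(n, t) = 129, q^n = 6561, Hamming bound = 50, |C| = 20 ≤ bound (satisfied).

Step 1: Compute V_q(n, t) = Σ_{j=0}^2 C(n, j) (q−1)^j.
  j = 0: C(8,0)·(2)^0 = 1·1 = 1.
  j = 1: C(8,1)·(2)^1 = 8·2 = 16.
  j = 2: C(8,2)·(2)^2 = 28·4 = 112.
  V_q(n, t) = 1 + 16 + 112 = 129.
Step 2: q^n = 3^8 = 6561.
Step 3: Hamming bound ⌊q^n / V_q(n,t)⌋ = ⌊6561/129⌋ = 50.
Step 4: Compare |C| = 20 to 50: satisfied.
The claimed |C| lies below the Hamming bound.


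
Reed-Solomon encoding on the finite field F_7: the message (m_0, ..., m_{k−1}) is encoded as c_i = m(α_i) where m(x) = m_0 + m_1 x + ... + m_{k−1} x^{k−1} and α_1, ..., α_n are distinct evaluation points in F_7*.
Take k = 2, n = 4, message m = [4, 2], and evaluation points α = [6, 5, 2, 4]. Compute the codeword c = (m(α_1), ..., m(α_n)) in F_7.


c = [2, 0, 1, 5]

Message polynomial: m(x) = 4 + 2·x (mod 7).
For each evaluation point α_i, compute m(α_i) mod 7:
  α_1 = 6: Horner steps 2 → 2, so m(6) = 2.
  α_2 = 5: Horner steps 2 → 0, so m(5) = 0.
  α_3 = 2: Horner steps 2 → 1, so m(2) = 1.
  α_4 = 4: Horner steps 2 → 5, so m(4) = 5.
Codeword c = [2, 0, 1, 5] ∈ F_7^4.


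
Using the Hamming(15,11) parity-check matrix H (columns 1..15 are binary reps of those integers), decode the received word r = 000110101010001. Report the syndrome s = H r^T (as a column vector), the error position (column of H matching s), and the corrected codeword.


s = (1, 0, 1, 1)^T, error position = 11, corrected codeword c = 000110101000001

Compute s = H r^T mod 2 one row at a time:
  s_1 = 0 + 1 + 0 + 1 + 0 + 0 + 0 + 1 = 3 ≡ 1 (mod 2).
  s_2 = 1 + 1 + 0 + 1 + 0 + 0 + 0 + 1 = 4 ≡ 0 (mod 2).
  s_3 = 0 + 0 + 0 + 1 + 0 + 1 + 0 + 1 = 3 ≡ 1 (mod 2).
  s_4 = 0 + 0 + 1 + 1 + 1 + 1 + 0 + 1 = 5 ≡ 1 (mod 2).
s = (1, 0, 1, 1)^T — this equals column 11 of H (binary 1011), so error is at position 11.
Correct: flip bit 11 of r = 000110101010001 to get c = 000110101000001.


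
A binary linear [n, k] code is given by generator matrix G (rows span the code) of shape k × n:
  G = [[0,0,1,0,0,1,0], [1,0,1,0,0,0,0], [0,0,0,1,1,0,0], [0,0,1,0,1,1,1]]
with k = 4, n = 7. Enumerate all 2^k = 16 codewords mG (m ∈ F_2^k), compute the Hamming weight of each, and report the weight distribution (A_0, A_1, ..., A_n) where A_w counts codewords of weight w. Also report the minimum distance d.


Weight distribution: A_0 = 1, A_2 = 6, A_4 = 9. Minimum distance d = 2.

Enumerate all 2^4 = 16 messages m ∈ F_2^4.
For each, compute codeword c = mG in F_2^7, then tally its weight.
  m = 0000 → c = 0000000, weight = 0.
  m = 1000 → c = 0010010, weight = 2.
  m = 0100 → c = 1010000, weight = 2.
  m = 1100 → c = 1000010, weight = 2.
  m = 0010 → c = 0001100, weight = 2.
  m = 1010 → c = 0011110, weight = 4.
  m = 0110 → c = 1011100, weight = 4.
  m = 1110 → c = 1001110, weight = 4.
  m = 0001 → c = 0010111, weight = 4.
  m = 1001 → c = 0000101, weight = 2.
  m = 0101 → c = 1000111, weight = 4.
  m = 1101 → c = 1010101, weight = 4.
  m = 0011 → c = 0011011, weight = 4.
  m = 1011 → c = 0001001, weight = 2.
  m = 0111 → c = 1001011, weight = 4.
  m = 1111 → c = 1011001, weight = 4.
Tally weights:
  weight 0: 1 codewords.
  weight 2: 6 codewords.
  weight 4: 9 codewords.
Minimum distance d = smallest w > 0 with A_w > 0 = 2.
Sanity: Σ A_w = 16 = 2^4 = 16 ✓.


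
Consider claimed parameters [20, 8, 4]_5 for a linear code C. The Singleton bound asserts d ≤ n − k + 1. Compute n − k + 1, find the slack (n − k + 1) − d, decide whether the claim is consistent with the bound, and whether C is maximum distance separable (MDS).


Singleton RHS = n − k + 1 = 13, slack = 9, bound satisfied, not MDS.

Singleton bound: d ≤ n − k + 1.
Here n = 20, k = 8, so n − k + 1 = 13.
Given d = 4, check d ≤ 13: YES.
Slack = (n − k + 1) − d = 9.
The code is NOT MDS (slack = 9 > 0).
Description: the claimed parameters are [20, 8, 4]_5; such a code would be non-MDS.


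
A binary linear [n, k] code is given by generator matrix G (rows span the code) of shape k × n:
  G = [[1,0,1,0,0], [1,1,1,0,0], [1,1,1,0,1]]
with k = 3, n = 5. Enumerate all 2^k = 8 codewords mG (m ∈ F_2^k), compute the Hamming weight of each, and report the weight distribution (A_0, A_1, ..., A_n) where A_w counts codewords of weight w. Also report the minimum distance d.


Weight distribution: A_0 = 1, A_1 = 2, A_2 = 2, A_3 = 2, A_4 = 1. Minimum distance d = 1.

Enumerate all 2^3 = 8 messages m ∈ F_2^3.
For each, compute codeword c = mG in F_2^5, then tally its weight.
  m = 000 → c = 00000, weight = 0.
  m = 100 → c = 10100, weight = 2.
  m = 010 → c = 11100, weight = 3.
  m = 110 → c = 01000, weight = 1.
  m = 001 → c = 11101, weight = 4.
  m = 101 → c = 01001, weight = 2.
  m = 011 → c = 00001, weight = 1.
  m = 111 → c = 10101, weight = 3.
Tally weights:
  weight 0: 1 codewords.
  weight 1: 2 codewords.
  weight 2: 2 codewords.
  weight 3: 2 codewords.
  weight 4: 1 codewords.
Minimum distance d = smallest w > 0 with A_w > 0 = 1.
Sanity: Σ A_w = 8 = 2^3 = 8 ✓.


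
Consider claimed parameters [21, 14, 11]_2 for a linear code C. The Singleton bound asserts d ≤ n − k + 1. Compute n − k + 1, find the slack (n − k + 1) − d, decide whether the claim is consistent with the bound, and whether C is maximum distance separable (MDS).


Singleton RHS = n − k + 1 = 8, slack = -3, bound violated (no such code; not MDS).

Singleton bound: d ≤ n − k + 1.
Here n = 21, k = 14, so n − k + 1 = 8.
Given d = 11, check d ≤ 8: NO.
Slack = (n − k + 1) − d = -3.
The slack is negative: d = 11 exceeds n − k + 1 = 8 by 3, so the Singleton bound is violated and no linear [21, 14, 11]_2 code can exist. In particular it is not MDS (MDS requires d = n − k + 1 exactly).
Description: the claimed parameters are [21, 14, 11]_2; such a code would be impossible (violates the Singleton bound).


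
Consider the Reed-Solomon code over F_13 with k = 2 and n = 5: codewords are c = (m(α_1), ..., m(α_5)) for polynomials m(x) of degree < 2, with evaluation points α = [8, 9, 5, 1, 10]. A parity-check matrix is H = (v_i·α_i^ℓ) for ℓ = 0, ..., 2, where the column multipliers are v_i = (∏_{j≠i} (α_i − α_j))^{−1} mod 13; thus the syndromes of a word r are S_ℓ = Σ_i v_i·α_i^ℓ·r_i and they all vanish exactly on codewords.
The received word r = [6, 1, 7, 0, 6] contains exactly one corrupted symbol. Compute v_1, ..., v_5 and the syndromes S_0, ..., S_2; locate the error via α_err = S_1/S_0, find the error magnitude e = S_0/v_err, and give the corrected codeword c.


S = (12, 5, 1), error at position 1, error magnitude e = 10, c = [9, 1, 7, 0, 6].

Step 1: column multipliers v_i = (∏_{j≠i}(α_i − α_j))^{−1} mod 13.
  i = 1 (α = 8): (8−9)(8−5)(8−1)(8−10) = (−1)·3·7·(−2) = 42 ≡ 3, so v_1 = 3^{−1} = 9 (mod 13).
  i = 2 (α = 9): (9−8)(9−5)(9−1)(9−10) = 1·4·8·(−1) = −32 ≡ 7, so v_2 = 7^{−1} = 2 (mod 13).
  i = 3 (α = 5): (5−8)(5−9)(5−1)(5−10) = (−3)·(−4)·4·(−5) = −240 ≡ 7, so v_3 = 7^{−1} = 2 (mod 13).
  i = 4 (α = 1): (1−8)(1−9)(1−5)(1−10) = (−7)·(−8)·(−4)·(−9) = 2016 ≡ 1, so v_4 = 1^{−1} = 1 (mod 13).
  i = 5 (α = 10): (10−8)(10−9)(10−5)(10−1) = 2·1·5·9 = 90 ≡ 12, so v_5 = 12^{−1} = 12 (mod 13).
  v = [9, 2, 2, 1, 12].
Step 2: syndromes of r = [6, 1, 7, 0, 6] (all sums mod 13).
  S_0 = Σ v_i r_i = 9·6 + 2·1 + 2·7 + 1·0 + 12·6 = 142 ≡ 12.
  S_1 = Σ v_i α_i r_i = 9·8·6 + 2·9·1 + 2·5·7 + 1·1·0 + 12·10·6 = 1240 ≡ 5.
  α_i^2 mod 13 = [12, 3, 12, 1, 9].
  S_2 = Σ v_i α_i^2 r_i = 9·12·6 + 2·3·1 + 2·12·7 + 1·1·0 + 12·9·6 = 1470 ≡ 1.
  S = (12, 5, 1) ≠ 0, so r is not a codeword (an error is present).
Step 3: locate the error. For a single error e at position i, S_ℓ = v_i·e·α_i^ℓ, so α_err = S_1/S_0.
  S_0^{−1} = 12^{−1} = 12 (mod 13), so α_err = 5·12 = 60 ≡ 8 = α_1. Error position i = 1.
  Consistency check: S_2/S_1 = 1·8 = 8 ≡ 8 = α_err ✓ (single-error assumption holds).
Step 4: error magnitude e = S_0/v_1 = S_0·∏_{j≠1}(α_1 − α_j) = 12·3 = 36 ≡ 10 (mod 13).
Step 5: correct position 1: c_1 = r_1 − e = 6 − 10 ≡ 9 (mod 13). Hence c = [9, 1, 7, 0, 6].
  Check: interpolating c through the α_i gives m(x) = 8 + 5·x (degree < 2) with m(α_i) = c_i for every i, so c is indeed a codeword.


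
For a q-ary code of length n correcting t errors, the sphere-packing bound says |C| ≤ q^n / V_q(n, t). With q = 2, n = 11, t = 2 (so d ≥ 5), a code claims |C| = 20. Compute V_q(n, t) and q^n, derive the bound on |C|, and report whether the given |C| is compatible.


V_q(n, t) = 67, q^n = 2048, Hamming bound = 30, |C| = 20 ≤ bound (satisfied).

Step 1: Compute V_q(n, t) = Σ_{j=0}^2 C(n, j) (q−1)^j.
  j = 0: C(11,0)·(1)^0 = 1·1 = 1.
  j = 1: C(11,1)·(1)^1 = 11·1 = 11.
  j = 2: C(11,2)·(1)^2 = 55·1 = 55.
  V_q(n, t) = 1 + 11 + 55 = 67.
Step 2: q^n = 2^11 = 2048.
Step 3: Hamming bound ⌊q^n / V_q(n,t)⌋ = ⌊2048/67⌋ = 30.
Step 4: Compare |C| = 20 to 30: satisfied.
The claimed |C| lies below the Hamming bound.


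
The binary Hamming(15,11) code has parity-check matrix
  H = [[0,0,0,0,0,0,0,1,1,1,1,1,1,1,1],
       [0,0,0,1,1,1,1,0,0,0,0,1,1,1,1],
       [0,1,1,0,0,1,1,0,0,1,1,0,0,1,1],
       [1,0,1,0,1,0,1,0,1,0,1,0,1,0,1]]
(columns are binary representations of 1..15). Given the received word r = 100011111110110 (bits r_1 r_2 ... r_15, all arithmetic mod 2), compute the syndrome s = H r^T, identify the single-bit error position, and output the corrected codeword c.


s = (0, 1, 1, 0)^T, error position = 6, corrected codeword c = 100010111110110

Compute s = H r^T mod 2 one row at a time:
  s_1 = 1 + 1 + 1 + 1 + 0 + 1 + 1 + 0 = 6 ≡ 0 (mod 2).
  s_2 = 0 + 1 + 1 + 1 + 0 + 1 + 1 + 0 = 5 ≡ 1 (mod 2).
  s_3 = 0 + 0 + 1 + 1 + 1 + 1 + 1 + 0 = 5 ≡ 1 (mod 2).
  s_4 = 1 + 0 + 1 + 1 + 1 + 1 + 1 + 0 = 6 ≡ 0 (mod 2).
s = (0, 1, 1, 0)^T — this equals column 6 of H (binary 0110), so error is at position 6.
Correct: flip bit 6 of r = 100011111110110 to get c = 100010111110110.


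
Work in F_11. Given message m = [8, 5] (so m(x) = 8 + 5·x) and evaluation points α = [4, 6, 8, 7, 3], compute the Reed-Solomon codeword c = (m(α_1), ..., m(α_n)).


c = [6, 5, 4, 10, 1]

Message polynomial: m(x) = 8 + 5·x (mod 11).
For each evaluation point α_i, compute m(α_i) mod 11:
  α_1 = 4: Horner steps 5 → 6, so m(4) = 6.
  α_2 = 6: Horner steps 5 → 5, so m(6) = 5.
  α_3 = 8: Horner steps 5 → 4, so m(8) = 4.
  α_4 = 7: Horner steps 5 → 10, so m(7) = 10.
  α_5 = 3: Horner steps 5 → 1, so m(3) = 1.
Codeword c = [6, 5, 4, 10, 1] ∈ F_11^5.


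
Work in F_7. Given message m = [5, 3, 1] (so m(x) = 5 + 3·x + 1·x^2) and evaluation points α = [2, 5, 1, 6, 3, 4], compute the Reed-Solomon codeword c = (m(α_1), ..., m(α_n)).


c = [1, 3, 2, 3, 2, 5]

Message polynomial: m(x) = 5 + 3·x + 1·x^2 (mod 7).
For each evaluation point α_i, compute m(α_i) mod 7:
  α_1 = 2: Horner steps 1 → 5 → 1, so m(2) = 1.
  α_2 = 5: Horner steps 1 → 1 → 3, so m(5) = 3.
  α_3 = 1: Horner steps 1 → 4 → 2, so m(1) = 2.
  α_4 = 6: Horner steps 1 → 2 → 3, so m(6) = 3.
  α_5 = 3: Horner steps 1 → 6 → 2, so m(3) = 2.
  α_6 = 4: Horner steps 1 → 0 → 5, so m(4) = 5.
Codeword c = [1, 3, 2, 3, 2, 5] ∈ F_7^6.


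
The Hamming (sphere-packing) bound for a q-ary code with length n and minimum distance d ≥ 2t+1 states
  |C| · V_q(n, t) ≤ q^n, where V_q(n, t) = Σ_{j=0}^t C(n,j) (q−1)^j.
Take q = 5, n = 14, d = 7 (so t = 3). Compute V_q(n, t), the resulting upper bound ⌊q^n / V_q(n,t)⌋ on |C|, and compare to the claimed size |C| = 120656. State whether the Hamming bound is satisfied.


V_q(n, t) = 24809, q^n = 6103515625, Hamming bound = 246020, |C| = 120656 ≤ bound (satisfied).

Step 1: Compute V_q(n, t) = Σ_{j=0}^3 C(n, j) (q−1)^j.
  j = 0: C(14,0)·(4)^0 = 1·1 = 1.
  j = 1: C(14,1)·(4)^1 = 14·4 = 56.
  j = 2: C(14,2)·(4)^2 = 91·16 = 1456.
  j = 3: C(14,3)·(4)^3 = 364·64 = 23296.
  V_q(n, t) = 1 + 56 + 1456 + 23296 = 24809.
Step 2: q^n = 5^14 = 6103515625.
Step 3: Hamming bound ⌊q^n / V_q(n,t)⌋ = ⌊6103515625/24809⌋ = 246020.
Step 4: Compare |C| = 120656 to 246020: satisfied.
The claimed |C| lies below the Hamming bound.


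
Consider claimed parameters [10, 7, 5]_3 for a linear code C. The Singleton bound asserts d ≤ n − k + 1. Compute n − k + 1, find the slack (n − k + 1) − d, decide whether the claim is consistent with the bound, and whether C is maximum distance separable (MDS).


Singleton RHS = n − k + 1 = 4, slack = -1, bound violated (no such code; not MDS).

Singleton bound: d ≤ n − k + 1.
Here n = 10, k = 7, so n − k + 1 = 4.
Given d = 5, check d ≤ 4: NO.
Slack = (n − k + 1) − d = -1.
The slack is negative: d = 5 exceeds n − k + 1 = 4 by 1, so the Singleton bound is violated and no linear [10, 7, 5]_3 code can exist. In particular it is not MDS (MDS requires d = n − k + 1 exactly).
Description: the claimed parameters are [10, 7, 5]_3; such a code would be impossible (violates the Singleton bound).


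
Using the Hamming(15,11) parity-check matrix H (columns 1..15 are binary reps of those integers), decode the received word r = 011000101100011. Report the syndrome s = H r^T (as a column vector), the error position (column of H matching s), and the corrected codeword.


s = (0, 1, 0, 0)^T, error position = 4, corrected codeword c = 011100101100011

Compute s = H r^T mod 2 one row at a time:
  s_1 = 0 + 1 + 1 + 0 + 0 + 0 + 1 + 1 = 4 ≡ 0 (mod 2).
  s_2 = 0 + 0 + 0 + 1 + 0 + 0 + 1 + 1 = 3 ≡ 1 (mod 2).
  s_3 = 1 + 1 + 0 + 1 + 1 + 0 + 1 + 1 = 6 ≡ 0 (mod 2).
  s_4 = 0 + 1 + 0 + 1 + 1 + 0 + 0 + 1 = 4 ≡ 0 (mod 2).
s = (0, 1, 0, 0)^T — this equals column 4 of H (binary 0100), so error is at position 4.
Correct: flip bit 4 of r = 011000101100011 to get c = 011100101100011.


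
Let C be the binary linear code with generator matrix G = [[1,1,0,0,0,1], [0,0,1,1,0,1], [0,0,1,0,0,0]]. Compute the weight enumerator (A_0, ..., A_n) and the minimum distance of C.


Weight distribution: A_0 = 1, A_1 = 1, A_2 = 1, A_3 = 3, A_4 = 2. Minimum distance d = 1.

Enumerate all 2^3 = 8 messages m ∈ F_2^3.
For each, compute codeword c = mG in F_2^6, then tally its weight.
  m = 000 → c = 000000, weight = 0.
  m = 100 → c = 110001, weight = 3.
  m = 010 → c = 001101, weight = 3.
  m = 110 → c = 111100, weight = 4.
  m = 001 → c = 001000, weight = 1.
  m = 101 → c = 111001, weight = 4.
  m = 011 → c = 000101, weight = 2.
  m = 111 → c = 110100, weight = 3.
Tally weights:
  weight 0: 1 codewords.
  weight 1: 1 codewords.
  weight 2: 1 codewords.
  weight 3: 3 codewords.
  weight 4: 2 codewords.
Minimum distance d = smallest w > 0 with A_w > 0 = 1.
Sanity: Σ A_w = 8 = 2^3 = 8 ✓.


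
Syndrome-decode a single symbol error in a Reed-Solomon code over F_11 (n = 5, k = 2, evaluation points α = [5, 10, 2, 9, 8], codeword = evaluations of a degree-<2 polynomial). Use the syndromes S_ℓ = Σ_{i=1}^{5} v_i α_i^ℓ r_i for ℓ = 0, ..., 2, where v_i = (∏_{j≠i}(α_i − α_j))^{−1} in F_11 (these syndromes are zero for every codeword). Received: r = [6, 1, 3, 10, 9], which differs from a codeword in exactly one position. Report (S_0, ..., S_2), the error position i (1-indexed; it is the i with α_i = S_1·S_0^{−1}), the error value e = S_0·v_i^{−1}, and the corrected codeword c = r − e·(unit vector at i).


S = (4, 7, 4), error at position 2, error magnitude e = 1, c = [6, 0, 3, 10, 9].

Step 1: column multipliers v_i = (∏_{j≠i}(α_i − α_j))^{−1} mod 11.
  i = 1 (α = 5): (5−10)(5−2)(5−9)(5−8) = (−5)·3·(−4)·(−3) = −180 ≡ 7, so v_1 = 7^{−1} = 8 (mod 11).
  i = 2 (α = 10): (10−5)(10−2)(10−9)(10−8) = 5·8·1·2 = 80 ≡ 3, so v_2 = 3^{−1} = 4 (mod 11).
  i = 3 (α = 2): (2−5)(2−10)(2−9)(2−8) = (−3)·(−8)·(−7)·(−6) = 1008 ≡ 7, so v_3 = 7^{−1} = 8 (mod 11).
  i = 4 (α = 9): (9−5)(9−10)(9−2)(9−8) = 4·(−1)·7·1 = −28 ≡ 5, so v_4 = 5^{−1} = 9 (mod 11).
  i = 5 (α = 8): (8−5)(8−10)(8−2)(8−9) = 3·(−2)·6·(−1) = 36 ≡ 3, so v_5 = 3^{−1} = 4 (mod 11).
  v = [8, 4, 8, 9, 4].
Step 2: syndromes of r = [6, 1, 3, 10, 9] (all sums mod 11).
  S_0 = Σ v_i r_i = 8·6 + 4·1 + 8·3 + 9·10 + 4·9 = 202 ≡ 4.
  S_1 = Σ v_i α_i r_i = 8·5·6 + 4·10·1 + 8·2·3 + 9·9·10 + 4·8·9 = 1426 ≡ 7.
  α_i^2 mod 11 = [3, 1, 4, 4, 9].
  S_2 = Σ v_i α_i^2 r_i = 8·3·6 + 4·1·1 + 8·4·3 + 9·4·10 + 4·9·9 = 928 ≡ 4.
  S = (4, 7, 4) ≠ 0, so r is not a codeword (an error is present).
Step 3: locate the error. For a single error e at position i, S_ℓ = v_i·e·α_i^ℓ, so α_err = S_1/S_0.
  S_0^{−1} = 4^{−1} = 3 (mod 11), so α_err = 7·3 = 21 ≡ 10 = α_2. Error position i = 2.
  Consistency check: S_2/S_1 = 4·8 = 32 ≡ 10 = α_err ✓ (single-error assumption holds).
Step 4: error magnitude e = S_0/v_2 = S_0·∏_{j≠2}(α_2 − α_j) = 4·3 = 12 ≡ 1 (mod 11).
Step 5: correct position 2: c_2 = r_2 − e = 1 − 1 ≡ 0 (mod 11). Hence c = [6, 0, 3, 10, 9].
  Check: interpolating c through the α_i gives m(x) = 1 + 1·x (degree < 2) with m(α_i) = c_i for every i, so c is indeed a codeword.


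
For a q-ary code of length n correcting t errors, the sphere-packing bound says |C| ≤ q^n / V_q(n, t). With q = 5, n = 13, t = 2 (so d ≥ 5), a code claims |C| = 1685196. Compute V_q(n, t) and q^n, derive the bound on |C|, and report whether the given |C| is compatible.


V_q(n, t) = 1301, q^n = 1220703125, Hamming bound = 938280, |C| = 1685196 > bound (violated).

Step 1: Compute V_q(n, t) = Σ_{j=0}^2 C(n, j) (q−1)^j.
  j = 0: C(13,0)·(4)^0 = 1·1 = 1.
  j = 1: C(13,1)·(4)^1 = 13·4 = 52.
  j = 2: C(13,2)·(4)^2 = 78·16 = 1248.
  V_q(n, t) = 1 + 52 + 1248 = 1301.
Step 2: q^n = 5^13 = 1220703125.
Step 3: Hamming bound ⌊q^n / V_q(n,t)⌋ = ⌊1220703125/1301⌋ = 938280.
Step 4: Compare |C| = 1685196 to 938280: violated.
The claimed |C| lies above the Hamming bound, so no 5-ary code of length 13 with d ≥ 5 can have 1685196 codewords.


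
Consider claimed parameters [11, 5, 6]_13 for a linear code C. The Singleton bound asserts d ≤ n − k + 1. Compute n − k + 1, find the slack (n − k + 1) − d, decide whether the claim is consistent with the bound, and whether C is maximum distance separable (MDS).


Singleton RHS = n − k + 1 = 7, slack = 1, bound satisfied, not MDS.

Singleton bound: d ≤ n − k + 1.
Here n = 11, k = 5, so n − k + 1 = 7.
Given d = 6, check d ≤ 7: YES.
Slack = (n − k + 1) − d = 1.
The code is NOT MDS (slack = 1 > 0).
Description: the claimed parameters are [11, 5, 6]_13; such a code would be non-MDS.


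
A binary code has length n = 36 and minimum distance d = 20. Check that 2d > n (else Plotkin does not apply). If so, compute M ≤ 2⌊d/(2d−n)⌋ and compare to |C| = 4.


Plotkin bound M ≤ 10; given |C| = 4 ≤ bound (satisfied).

Check applicability: 2d = 40, n = 36.
2d − n = 4 > 0, so Plotkin applies.
Compute d/(2d−n) = 20/4 ≈ 5.0000.
⌊d/(2d−n)⌋ = 5.
Plotkin bound: M ≤ 2·5 = 10.
Given |C| = 4, check: satisfied.
This |C| is below the Plotkin bound.


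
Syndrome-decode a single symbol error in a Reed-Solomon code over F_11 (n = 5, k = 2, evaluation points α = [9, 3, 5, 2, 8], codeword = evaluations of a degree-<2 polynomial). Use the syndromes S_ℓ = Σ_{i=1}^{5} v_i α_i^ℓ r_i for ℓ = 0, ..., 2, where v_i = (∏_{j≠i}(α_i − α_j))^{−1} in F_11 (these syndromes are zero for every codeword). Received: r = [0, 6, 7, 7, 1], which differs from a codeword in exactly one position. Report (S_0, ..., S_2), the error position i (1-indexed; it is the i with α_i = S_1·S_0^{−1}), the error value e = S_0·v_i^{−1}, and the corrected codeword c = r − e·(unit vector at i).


S = (6, 8, 7), error at position 3, error magnitude e = 3, c = [0, 6, 4, 7, 1].

Step 1: column multipliers v_i = (∏_{j≠i}(α_i − α_j))^{−1} mod 11.
  i = 1 (α = 9): (9−3)(9−5)(9−2)(9−8) = 6·4·7·1 = 168 ≡ 3, so v_1 = 3^{−1} = 4 (mod 11).
  i = 2 (α = 3): (3−9)(3−5)(3−2)(3−8) = (−6)·(−2)·1·(−5) = −60 ≡ 6, so v_2 = 6^{−1} = 2 (mod 11).
  i = 3 (α = 5): (5−9)(5−3)(5−2)(5−8) = (−4)·2·3·(−3) = 72 ≡ 6, so v_3 = 6^{−1} = 2 (mod 11).
  i = 4 (α = 2): (2−9)(2−3)(2−5)(2−8) = (−7)·(−1)·(−3)·(−6) = 126 ≡ 5, so v_4 = 5^{−1} = 9 (mod 11).
  i = 5 (α = 8): (8−9)(8−3)(8−5)(8−2) = (−1)·5·3·6 = −90 ≡ 9, so v_5 = 9^{−1} = 5 (mod 11).
  v = [4, 2, 2, 9, 5].
Step 2: syndromes of r = [0, 6, 7, 7, 1] (all sums mod 11).
  S_0 = Σ v_i r_i = 4·0 + 2·6 + 2·7 + 9·7 + 5·1 = 94 ≡ 6.
  S_1 = Σ v_i α_i r_i = 4·9·0 + 2·3·6 + 2·5·7 + 9·2·7 + 5·8·1 = 272 ≡ 8.
  α_i^2 mod 11 = [4, 9, 3, 4, 9].
  S_2 = Σ v_i α_i^2 r_i = 4·4·0 + 2·9·6 + 2·3·7 + 9·4·7 + 5·9·1 = 447 ≡ 7.
  S = (6, 8, 7) ≠ 0, so r is not a codeword (an error is present).
Step 3: locate the error. For a single error e at position i, S_ℓ = v_i·e·α_i^ℓ, so α_err = S_1/S_0.
  S_0^{−1} = 6^{−1} = 2 (mod 11), so α_err = 8·2 = 16 ≡ 5 = α_3. Error position i = 3.
  Consistency check: S_2/S_1 = 7·7 = 49 ≡ 5 = α_err ✓ (single-error assumption holds).
Step 4: error magnitude e = S_0/v_3 = S_0·∏_{j≠3}(α_3 − α_j) = 6·6 = 36 ≡ 3 (mod 11).
Step 5: correct position 3: c_3 = r_3 − e = 7 − 3 ≡ 4 (mod 11). Hence c = [0, 6, 4, 7, 1].
  Check: interpolating c through the α_i gives m(x) = 9 + 10·x (degree < 2) with m(α_i) = c_i for every i, so c is indeed a codeword.


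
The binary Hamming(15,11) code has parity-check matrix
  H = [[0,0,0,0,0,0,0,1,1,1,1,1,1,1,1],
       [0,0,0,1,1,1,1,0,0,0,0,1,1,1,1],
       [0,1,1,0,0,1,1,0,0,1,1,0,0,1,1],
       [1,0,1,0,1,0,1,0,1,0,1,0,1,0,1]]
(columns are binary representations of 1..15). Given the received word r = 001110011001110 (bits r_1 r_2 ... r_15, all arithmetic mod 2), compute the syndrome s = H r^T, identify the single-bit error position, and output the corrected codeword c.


s = (1, 1, 0, 0)^T, error position = 12, corrected codeword c = 001110011000110

Compute s = H r^T mod 2 one row at a time:
  s_1 = 1 + 1 + 0 + 0 + 1 + 1 + 1 + 0 = 5 ≡ 1 (mod 2).
  s_2 = 1 + 1 + 0 + 0 + 1 + 1 + 1 + 0 = 5 ≡ 1 (mod 2).
  s_3 = 0 + 1 + 0 + 0 + 0 + 0 + 1 + 0 = 2 ≡ 0 (mod 2).
  s_4 = 0 + 1 + 1 + 0 + 1 + 0 + 1 + 0 = 4 ≡ 0 (mod 2).
s = (1, 1, 0, 0)^T — this equals column 12 of H (binary 1100), so error is at position 12.
Correct: flip bit 12 of r = 001110011001110 to get c = 001110011000110.


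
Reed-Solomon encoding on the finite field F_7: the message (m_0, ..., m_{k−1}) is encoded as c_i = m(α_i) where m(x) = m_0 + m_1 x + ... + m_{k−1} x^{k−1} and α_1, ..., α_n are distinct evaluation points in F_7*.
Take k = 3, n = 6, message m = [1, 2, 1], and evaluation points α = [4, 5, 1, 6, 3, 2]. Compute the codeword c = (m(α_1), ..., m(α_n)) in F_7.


c = [4, 1, 4, 0, 2, 2]

Message polynomial: m(x) = 1 + 2·x + 1·x^2 (mod 7).
For each evaluation point α_i, compute m(α_i) mod 7:
  α_1 = 4: Horner steps 1 → 6 → 4, so m(4) = 4.
  α_2 = 5: Horner steps 1 → 0 → 1, so m(5) = 1.
  α_3 = 1: Horner steps 1 → 3 → 4, so m(1) = 4.
  α_4 = 6: Horner steps 1 → 1 → 0, so m(6) = 0.
  α_5 = 3: Horner steps 1 → 5 → 2, so m(3) = 2.
  α_6 = 2: Horner steps 1 → 4 → 2, so m(2) = 2.
Codeword c = [4, 1, 4, 0, 2, 2] ∈ F_7^6.


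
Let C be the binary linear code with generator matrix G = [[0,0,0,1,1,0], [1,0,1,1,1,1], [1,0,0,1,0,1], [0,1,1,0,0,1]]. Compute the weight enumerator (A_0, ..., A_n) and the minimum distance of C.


Weight distribution: A_0 = 1, A_2 = 4, A_3 = 6, A_4 = 3, A_5 = 2. Minimum distance d = 2.

Enumerate all 2^4 = 16 messages m ∈ F_2^4.
For each, compute codeword c = mG in F_2^6, then tally its weight.
  m = 0000 → c = 000000, weight = 0.
  m = 1000 → c = 000110, weight = 2.
  m = 0100 → c = 101111, weight = 5.
  m = 1100 → c = 101001, weight = 3.
  m = 0010 → c = 100101, weight = 3.
  m = 1010 → c = 100011, weight = 3.
  m = 0110 → c = 001010, weight = 2.
  m = 1110 → c = 001100, weight = 2.
  m = 0001 → c = 011001, weight = 3.
  m = 1001 → c = 011111, weight = 5.
  m = 0101 → c = 110110, weight = 4.
  m = 1101 → c = 110000, weight = 2.
  m = 0011 → c = 111100, weight = 4.
  m = 1011 → c = 111010, weight = 4.
  m = 0111 → c = 010011, weight = 3.
  m = 1111 → c = 010101, weight = 3.
Tally weights:
  weight 0: 1 codewords.
  weight 2: 4 codewords.
  weight 3: 6 codewords.
  weight 4: 3 codewords.
  weight 5: 2 codewords.
Minimum distance d = smallest w > 0 with A_w > 0 = 2.
Sanity: Σ A_w = 16 = 2^4 = 16 ✓.


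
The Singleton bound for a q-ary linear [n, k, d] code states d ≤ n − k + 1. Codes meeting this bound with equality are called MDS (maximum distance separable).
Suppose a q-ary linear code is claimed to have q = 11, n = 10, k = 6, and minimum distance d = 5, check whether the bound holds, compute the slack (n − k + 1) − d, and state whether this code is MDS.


Singleton RHS = n − k + 1 = 5, slack = 0, bound satisfied, MDS.

Singleton bound: d ≤ n − k + 1.
Here n = 10, k = 6, so n − k + 1 = 5.
Given d = 5, check d ≤ 5: YES.
Slack = (n − k + 1) − d = 0.
The code is MDS (slack = 0).
Description: the claimed parameters are [10, 6, 5]_11; such a code would be MDS (meets Singleton bound).


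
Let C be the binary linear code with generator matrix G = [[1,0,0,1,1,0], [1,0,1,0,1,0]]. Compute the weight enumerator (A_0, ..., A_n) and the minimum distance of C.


Weight distribution: A_0 = 1, A_2 = 1, A_3 = 2. Minimum distance d = 2.

Enumerate all 2^2 = 4 messages m ∈ F_2^2.
For each, compute codeword c = mG in F_2^6, then tally its weight.
  m = 00 → c = 000000, weight = 0.
  m = 10 → c = 100110, weight = 3.
  m = 01 → c = 101010, weight = 3.
  m = 11 → c = 001100, weight = 2.
Tally weights:
  weight 0: 1 codewords.
  weight 2: 1 codewords.
  weight 3: 2 codewords.
Minimum distance d = smallest w > 0 with A_w > 0 = 2.
Sanity: Σ A_w = 4 = 2^2 = 4 ✓.


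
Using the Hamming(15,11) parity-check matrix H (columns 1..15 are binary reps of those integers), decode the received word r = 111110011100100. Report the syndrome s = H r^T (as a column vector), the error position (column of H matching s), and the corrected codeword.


s = (0, 1, 1, 1)^T, error position = 7, corrected codeword c = 111110111100100

Compute s = H r^T mod 2 one row at a time:
  s_1 = 1 + 1 + 1 + 0 + 0 + 1 + 0 + 0 = 4 ≡ 0 (mod 2).
  s_2 = 1 + 1 + 0 + 0 + 0 + 1 + 0 + 0 = 3 ≡ 1 (mod 2).
  s_3 = 1 + 1 + 0 + 0 + 1 + 0 + 0 + 0 = 3 ≡ 1 (mod 2).
  s_4 = 1 + 1 + 1 + 0 + 1 + 0 + 1 + 0 = 5 ≡ 1 (mod 2).
s = (0, 1, 1, 1)^T — this equals column 7 of H (binary 0111), so error is at position 7.
Correct: flip bit 7 of r = 111110011100100 to get c = 111110111100100.


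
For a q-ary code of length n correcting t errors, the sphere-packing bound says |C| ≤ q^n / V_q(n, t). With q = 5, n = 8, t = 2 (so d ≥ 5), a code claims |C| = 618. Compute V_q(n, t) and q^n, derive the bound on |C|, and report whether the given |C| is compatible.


V_q(n, t) = 481, q^n = 390625, Hamming bound = 812, |C| = 618 ≤ bound (satisfied).

Step 1: Compute V_q(n, t) = Σ_{j=0}^2 C(n, j) (q−1)^j.
  j = 0: C(8,0)·(4)^0 = 1·1 = 1.
  j = 1: C(8,1)·(4)^1 = 8·4 = 32.
  j = 2: C(8,2)·(4)^2 = 28·16 = 448.
  V_q(n, t) = 1 + 32 + 448 = 481.
Step 2: q^n = 5^8 = 390625.
Step 3: Hamming bound ⌊q^n / V_q(n,t)⌋ = ⌊390625/481⌋ = 812.
Step 4: Compare |C| = 618 to 812: satisfied.
The claimed |C| lies below the Hamming bound.


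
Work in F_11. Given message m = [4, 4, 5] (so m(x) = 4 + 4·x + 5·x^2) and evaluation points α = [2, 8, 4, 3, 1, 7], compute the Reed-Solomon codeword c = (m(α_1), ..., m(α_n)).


c = [10, 4, 1, 6, 2, 2]

Message polynomial: m(x) = 4 + 4·x + 5·x^2 (mod 11).
For each evaluation point α_i, compute m(α_i) mod 11:
  α_1 = 2: Horner steps 5 → 3 → 10, so m(2) = 10.
  α_2 = 8: Horner steps 5 → 0 → 4, so m(8) = 4.
  α_3 = 4: Horner steps 5 → 2 → 1, so m(4) = 1.
  α_4 = 3: Horner steps 5 → 8 → 6, so m(3) = 6.
  α_5 = 1: Horner steps 5 → 9 → 2, so m(1) = 2.
  α_6 = 7: Horner steps 5 → 6 → 2, so m(7) = 2.
Codeword c = [10, 4, 1, 6, 2, 2] ∈ F_11^6.


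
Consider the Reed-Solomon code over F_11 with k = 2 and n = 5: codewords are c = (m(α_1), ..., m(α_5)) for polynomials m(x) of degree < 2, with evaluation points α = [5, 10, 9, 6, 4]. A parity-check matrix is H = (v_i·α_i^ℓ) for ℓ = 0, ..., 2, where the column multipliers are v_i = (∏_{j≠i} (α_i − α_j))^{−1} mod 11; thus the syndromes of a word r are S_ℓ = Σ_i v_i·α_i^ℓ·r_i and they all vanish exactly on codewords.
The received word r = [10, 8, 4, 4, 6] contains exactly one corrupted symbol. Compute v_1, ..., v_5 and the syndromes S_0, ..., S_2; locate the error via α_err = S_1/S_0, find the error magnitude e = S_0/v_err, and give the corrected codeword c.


S = (6, 3, 7), error at position 4, error magnitude e = 1, c = [10, 8, 4, 3, 6].

Step 1: column multipliers v_i = (∏_{j≠i}(α_i − α_j))^{−1} mod 11.
  i = 1 (α = 5): (5−10)(5−9)(5−6)(5−4) = (−5)·(−4)·(−1)·1 = −20 ≡ 2, so v_1 = 2^{−1} = 6 (mod 11).
  i = 2 (α = 10): (10−5)(10−9)(10−6)(10−4) = 5·1·4·6 = 120 ≡ 10, so v_2 = 10^{−1} = 10 (mod 11).
  i = 3 (α = 9): (9−5)(9−10)(9−6)(9−4) = 4·(−1)·3·5 = −60 ≡ 6, so v_3 = 6^{−1} = 2 (mod 11).
  i = 4 (α = 6): (6−5)(6−10)(6−9)(6−4) = 1·(−4)·(−3)·2 = 24 ≡ 2, so v_4 = 2^{−1} = 6 (mod 11).
  i = 5 (α = 4): (4−5)(4−10)(4−9)(4−6) = (−1)·(−6)·(−5)·(−2) = 60 ≡ 5, so v_5 = 5^{−1} = 9 (mod 11).
  v = [6, 10, 2, 6, 9].
Step 2: syndromes of r = [10, 8, 4, 4, 6] (all sums mod 11).
  S_0 = Σ v_i r_i = 6·10 + 10·8 + 2·4 + 6·4 + 9·6 = 226 ≡ 6.
  S_1 = Σ v_i α_i r_i = 6·5·10 + 10·10·8 + 2·9·4 + 6·6·4 + 9·4·6 = 1532 ≡ 3.
  α_i^2 mod 11 = [3, 1, 4, 3, 5].
  S_2 = Σ v_i α_i^2 r_i = 6·3·10 + 10·1·8 + 2·4·4 + 6·3·4 + 9·5·6 = 634 ≡ 7.
  S = (6, 3, 7) ≠ 0, so r is not a codeword (an error is present).
Step 3: locate the error. For a single error e at position i, S_ℓ = v_i·e·α_i^ℓ, so α_err = S_1/S_0.
  S_0^{−1} = 6^{−1} = 2 (mod 11), so α_err = 3·2 = 6 ≡ 6 = α_4. Error position i = 4.
  Consistency check: S_2/S_1 = 7·4 = 28 ≡ 6 = α_err ✓ (single-error assumption holds).
Step 4: error magnitude e = S_0/v_4 = S_0·∏_{j≠4}(α_4 − α_j) = 6·2 = 12 ≡ 1 (mod 11).
Step 5: correct position 4: c_4 = r_4 − e = 4 − 1 ≡ 3 (mod 11). Hence c = [10, 8, 4, 3, 6].
  Check: interpolating c through the α_i gives m(x) = 1 + 4·x (degree < 2) with m(α_i) = c_i for every i, so c is indeed a codeword.


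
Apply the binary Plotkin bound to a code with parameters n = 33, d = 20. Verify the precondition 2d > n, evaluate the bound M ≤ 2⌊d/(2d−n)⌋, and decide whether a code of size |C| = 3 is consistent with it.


Plotkin bound M ≤ 4; given |C| = 3 ≤ bound (satisfied).

Check applicability: 2d = 40, n = 33.
2d − n = 7 > 0, so Plotkin applies.
Compute d/(2d−n) = 20/7 ≈ 2.8571.
⌊d/(2d−n)⌋ = 2.
Plotkin bound: M ≤ 2·2 = 4.
Given |C| = 3, check: satisfied.
This |C| is below the Plotkin bound.


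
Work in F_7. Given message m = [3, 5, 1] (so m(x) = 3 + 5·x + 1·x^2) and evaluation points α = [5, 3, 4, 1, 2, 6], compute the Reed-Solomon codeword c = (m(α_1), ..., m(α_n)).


c = [4, 6, 4, 2, 3, 6]

Message polynomial: m(x) = 3 + 5·x + 1·x^2 (mod 7).
For each evaluation point α_i, compute m(α_i) mod 7:
  α_1 = 5: Horner steps 1 → 3 → 4, so m(5) = 4.
  α_2 = 3: Horner steps 1 → 1 → 6, so m(3) = 6.
  α_3 = 4: Horner steps 1 → 2 → 4, so m(4) = 4.
  α_4 = 1: Horner steps 1 → 6 → 2, so m(1) = 2.
  α_5 = 2: Horner steps 1 → 0 → 3, so m(2) = 3.
  α_6 = 6: Horner steps 1 → 4 → 6, so m(6) = 6.
Codeword c = [4, 6, 4, 2, 3, 6] ∈ F_7^6.


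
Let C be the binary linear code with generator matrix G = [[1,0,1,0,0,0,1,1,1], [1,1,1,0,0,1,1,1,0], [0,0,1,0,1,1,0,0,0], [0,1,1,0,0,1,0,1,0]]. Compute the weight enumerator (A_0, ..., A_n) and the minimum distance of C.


Weight distribution: A_0 = 1, A_2 = 1, A_3 = 4, A_4 = 3, A_5 = 4, A_6 = 3. Minimum distance d = 2.

Enumerate all 2^4 = 16 messages m ∈ F_2^4.
For each, compute codeword c = mG in F_2^9, then tally its weight.
  m = 0000 → c = 000000000, weight = 0.
  m = 1000 → c = 101000111, weight = 5.
  m = 0100 → c = 111001110, weight = 6.
  m = 1100 → c = 010001001, weight = 3.
  m = 0010 → c = 001011000, weight = 3.
  m = 1010 → c = 100011111, weight = 6.
  m = 0110 → c = 110010110, weight = 5.
  m = 1110 → c = 011010001, weight = 4.
  m = 0001 → c = 011001010, weight = 4.
  m = 1001 → c = 110001101, weight = 5.
  m = 0101 → c = 100000100, weight = 2.
  m = 1101 → c = 001000011, weight = 3.
  m = 0011 → c = 010010010, weight = 3.
  m = 1011 → c = 111010101, weight = 6.
  m = 0111 → c = 101011100, weight = 5.
  m = 1111 → c = 000011011, weight = 4.
Tally weights:
  weight 0: 1 codewords.
  weight 2: 1 codewords.
  weight 3: 4 codewords.
  weight 4: 3 codewords.
  weight 5: 4 codewords.
  weight 6: 3 codewords.
Minimum distance d = smallest w > 0 with A_w > 0 = 2.
Sanity: Σ A_w = 16 = 2^4 = 16 ✓.
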